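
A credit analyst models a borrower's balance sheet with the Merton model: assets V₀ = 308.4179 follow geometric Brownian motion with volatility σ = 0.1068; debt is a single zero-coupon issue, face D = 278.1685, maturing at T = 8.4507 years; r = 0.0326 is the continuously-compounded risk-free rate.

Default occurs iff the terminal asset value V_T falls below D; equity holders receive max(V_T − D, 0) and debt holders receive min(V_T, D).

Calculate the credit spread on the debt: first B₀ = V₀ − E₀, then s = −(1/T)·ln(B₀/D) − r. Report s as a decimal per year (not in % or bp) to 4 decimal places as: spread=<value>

spread=0.0024

Equity is a call on the firm's assets struck at D = 278.1685:
d₁ = [ln(V₀/D) + (r + σ²/2)T] / (σ√T)
   = [ln(308.4179/278.1685) + (0.0326 + 0.5·0.1068²)·8.4507] / (0.1068·√8.4507)
   = [0.103229 + 0.323688] / 0.310469 = 1.375073
d₂ = d₁ − σ√T = 1.375073 − 0.310469 = 1.064604
N(d₁) = 0.915446,  N(d₂) = 0.856472,  e^(−rT) = 0.759198
E₀ = V₀·N(d₁) − D·e^(−rT)·N(d₂)
   = 308.4179·0.915446 − 278.1685·0.759198·0.856472 = 101.465713
B₀ = V₀ − E₀ = 308.4179 − 101.465713 = 206.952187
spread = −(1/T)·ln(B₀/D) − r = −(1/8.4507)·ln(206.952187/278.1685) − 0.0326 = 0.00239583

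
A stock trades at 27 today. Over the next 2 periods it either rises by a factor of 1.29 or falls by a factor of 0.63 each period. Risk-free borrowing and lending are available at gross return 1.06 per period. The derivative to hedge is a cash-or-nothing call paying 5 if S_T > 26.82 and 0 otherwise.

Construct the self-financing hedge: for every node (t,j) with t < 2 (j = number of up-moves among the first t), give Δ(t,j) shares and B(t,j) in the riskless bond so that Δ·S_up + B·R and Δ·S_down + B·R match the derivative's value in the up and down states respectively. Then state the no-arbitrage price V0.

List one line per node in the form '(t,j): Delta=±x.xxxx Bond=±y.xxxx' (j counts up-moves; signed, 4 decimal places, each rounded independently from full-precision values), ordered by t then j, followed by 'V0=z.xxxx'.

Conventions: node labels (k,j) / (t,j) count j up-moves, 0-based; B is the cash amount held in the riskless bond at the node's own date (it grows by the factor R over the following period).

Under the risk-neutral measure, an up-move has probability p* = (R−d)/(u−d) = 0.6515 and values discount at R = 1.06.
At maturity the claim pays: V(2,0)=0.0000, V(2,1)=0.0000, V(2,2)=5.0000
Node (1,0) S=17.0100: V=(p*·0.0000+(1−p*)·0.0000)/1.06=0.0000; Δ=(0.0000−0.0000)/(21.9429−10.7163)=0.0000; B=V−Δ·S=0.0000
Node (1,1) S=34.8300: V=(p*·5.0000+(1−p*)·0.0000)/1.06=3.0732; Δ=(5.0000−0.0000)/(44.9307−21.9429)=0.2175; B=V−Δ·S=-4.5026
Node (0,0) S=27.0000: V=(p*·3.0732+(1−p*)·0.0000)/1.06=1.8889; Δ=(3.0732−0.0000)/(34.8300−17.0100)=0.1725; B=V−Δ·S=-2.7674
Check: Δ(0,0)·S0 + B(0,0) = 1.8889 = V0.

(0,0): Delta=0.1725 Bond=-2.7674
(1,0): Delta=0.0000 Bond=0.0000
(1,1): Delta=0.2175 Bond=-4.5026
V0=1.8889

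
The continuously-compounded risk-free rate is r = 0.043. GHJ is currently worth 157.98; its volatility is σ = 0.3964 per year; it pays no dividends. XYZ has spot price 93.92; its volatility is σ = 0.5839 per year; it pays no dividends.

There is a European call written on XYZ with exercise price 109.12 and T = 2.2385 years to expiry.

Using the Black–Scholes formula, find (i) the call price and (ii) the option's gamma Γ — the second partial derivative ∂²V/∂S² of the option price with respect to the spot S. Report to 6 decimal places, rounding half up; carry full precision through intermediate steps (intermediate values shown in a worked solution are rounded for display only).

price = 30.061705
Γ = 0.004532

σ√T = 0.5839·√2.2385 = 0.873609
d₁ = (ln(S/K) + (r+σ²/2)T) / (σ√T) = (ln(93.92/109.12) + (0.043+0.5839²/2)·2.2385) / 0.873609 = (-0.150005 + 0.477852) / 0.873609 = 0.375279
d₂ = d₁ − σ√T = 0.375279 − 0.873609 = -0.498330
e^{−rT} = 0.908232
N(d₁) = 0.646273,  N(d₂) = 0.309126
Call price V = S·N(d₁) − K·e^{−rT}·N(d₂) = 60.698001 − 30.636296 = 30.061705
φ(d₁) = (1/√(2π))·e^{−d₁²/2} = 0.371816
Γ = φ(d₁) / (S·σ·√T) = 0.004532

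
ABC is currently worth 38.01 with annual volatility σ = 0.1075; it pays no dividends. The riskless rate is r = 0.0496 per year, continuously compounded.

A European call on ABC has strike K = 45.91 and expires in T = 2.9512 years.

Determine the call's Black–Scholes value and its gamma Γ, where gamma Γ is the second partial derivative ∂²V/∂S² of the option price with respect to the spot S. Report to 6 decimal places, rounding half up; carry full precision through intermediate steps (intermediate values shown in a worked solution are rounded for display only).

σ√T = 0.1075·√2.9512 = 0.184675
d₁ = (ln(S/K) + (r+σ²/2)T) / (σ√T) = (ln(38.01/45.91) + (0.0496+0.1075²/2)·2.9512) / 0.184675 = (-0.188834 + 0.163432) / 0.184675 = -0.137549
d₂ = d₁ − σ√T = -0.137549 − 0.184675 = -0.322223
e^{−rT} = 0.863830
N(d₁) = 0.445299,  N(d₂) = 0.373642
Call price V = S·N(d₁) − K·e^{−rT}·N(d₂) = 16.925801 − 14.818043 = 2.107757
φ(d₁) = (1/√(2π))·e^{−d₁²/2} = 0.395186
Γ = φ(d₁) / (S·σ·√T) = 0.056298

price = 2.107757
Γ = 0.056298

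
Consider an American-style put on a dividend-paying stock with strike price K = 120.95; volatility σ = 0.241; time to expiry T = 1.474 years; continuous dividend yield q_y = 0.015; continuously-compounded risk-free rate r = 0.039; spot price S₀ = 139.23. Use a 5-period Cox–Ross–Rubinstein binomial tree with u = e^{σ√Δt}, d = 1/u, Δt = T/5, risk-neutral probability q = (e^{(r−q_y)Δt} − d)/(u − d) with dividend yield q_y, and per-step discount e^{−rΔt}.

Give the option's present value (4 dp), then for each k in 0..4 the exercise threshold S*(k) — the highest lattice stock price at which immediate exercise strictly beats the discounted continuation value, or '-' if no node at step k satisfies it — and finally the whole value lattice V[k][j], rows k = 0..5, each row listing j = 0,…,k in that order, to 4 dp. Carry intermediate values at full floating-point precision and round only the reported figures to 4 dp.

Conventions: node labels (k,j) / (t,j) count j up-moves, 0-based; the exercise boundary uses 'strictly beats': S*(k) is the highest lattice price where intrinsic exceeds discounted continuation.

Δt=0.29480, u=1.13980, d=0.87735, q=0.49439, disc=e^(-rΔt)=0.98857
k=5 terminal: V=max(K-S,0) → 48.5746 26.9240 0.0000 0.0000 0.0000 0.0000
k=4: j=0 S=82.4934 intr=38.4566 cont=37.4379 V=38.4566[EX]; j=1 S=107.1707 intr=13.7793 cont=13.4575 V=13.7793[EX]; j=2 S=139.2300 intr=0.0000 cont=0.0000 V=0.0000[hold]; j=3 S=180.8796 intr=0.0000 cont=0.0000 V=0.0000[hold]; j=4 S=234.9883 intr=0.0000 cont=0.0000 V=0.0000[hold]  S*(4)=107.1707
k=3: j=0 S=94.0260 intr=26.9240 cont=25.9563 V=26.9240[EX]; j=1 S=122.1531 intr=0.0000 cont=6.8873 V=6.8873[hold]; j=2 S=158.6942 intr=0.0000 cont=0.0000 V=0.0000[hold]; j=3 S=206.1664 intr=0.0000 cont=0.0000 V=0.0000[hold]  S*(3)=94.0260
k=2: j=0 S=107.1707 intr=13.7793 cont=16.8236 V=16.8236[hold]; j=1 S=139.2300 intr=0.0000 cont=3.4425 V=3.4425[hold]; j=2 S=180.8796 intr=0.0000 cont=0.0000 V=0.0000[hold]  S*(2)=-
k=1: j=0 S=122.1531 intr=0.0000 cont=10.0915 V=10.0915[hold]; j=1 S=158.6942 intr=0.0000 cont=1.7207 V=1.7207[hold]  S*(1)=-
k=0: j=0 S=139.2300 intr=0.0000 cont=5.8850 V=5.8850[hold]  S*(0)=-

price = 5.8850
boundary = - - - 94.0260 107.1707
tree:
5.8850
10.0915 1.7207
16.8236 3.4425 0.0000
26.9240 6.8873 0.0000 0.0000
38.4566 13.7793 0.0000 0.0000 0.0000
48.5746 26.9240 0.0000 0.0000 0.0000 0.0000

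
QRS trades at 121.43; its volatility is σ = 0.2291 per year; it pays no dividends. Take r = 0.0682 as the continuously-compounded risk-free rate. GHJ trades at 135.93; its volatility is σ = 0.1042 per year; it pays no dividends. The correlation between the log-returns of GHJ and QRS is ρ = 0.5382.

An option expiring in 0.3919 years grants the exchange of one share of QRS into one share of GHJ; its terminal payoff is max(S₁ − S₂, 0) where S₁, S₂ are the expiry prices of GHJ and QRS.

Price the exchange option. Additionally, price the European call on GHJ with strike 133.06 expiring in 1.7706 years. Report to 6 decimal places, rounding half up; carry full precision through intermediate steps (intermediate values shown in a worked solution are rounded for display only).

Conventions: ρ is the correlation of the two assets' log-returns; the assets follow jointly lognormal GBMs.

σ_eff = √(σ₁² + σ₂² − 2ρσ₁σ₂) = √(0.1042² + 0.2291² − 2·0.5382·0.1042·0.2291) = 0.194032
d₁ = (ln(S₁/S₂) + (q₂ − q₁ + σ_eff²/2)T) / (σ_eff√T) = (ln(135.93/121.43) + (0.0 − 0.0 + 0.018824)·0.3919) / 0.121468 = 0.989393
d₂ = d₁ − σ_eff√T = 0.989393 − 0.121468 = 0.867925
N(d₁) = 0.838765,  N(d₂) = 0.807282
V = S₁·e^{−q₁T}·N(d₁) − S₂·e^{−q₂T}·N(d₂) = 114.013260 − 98.028295 = 15.984966
[vanilla: GHJ call K=133.06]
σ√T = 0.1042·√1.7706 = 0.138653
d₁ = (ln(S/K) + (r+σ²/2)T) / (σ√T) = (ln(135.93/133.06) + (0.0682+0.1042²/2)·1.7706) / 0.138653 = (0.021340 + 0.130367) / 0.138653 = 1.094153
d₂ = d₁ − σ√T = 1.094153 − 0.138653 = 0.955500
e^{−rT} = 0.886251
N(d₁) = 0.863056,  N(d₂) = 0.830338
price = S·N(d₁) − K·e^{−rT}·N(d₂) = 117.315199 − 97.917205 = 19.397994

exchange price = 15.984966
price(GHJ call K=133.06) = 19.397994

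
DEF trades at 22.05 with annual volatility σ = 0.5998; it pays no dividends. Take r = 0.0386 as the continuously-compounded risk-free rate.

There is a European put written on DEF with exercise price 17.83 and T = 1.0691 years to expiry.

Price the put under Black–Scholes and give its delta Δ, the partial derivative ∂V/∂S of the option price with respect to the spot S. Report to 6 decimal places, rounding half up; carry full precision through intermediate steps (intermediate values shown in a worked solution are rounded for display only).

price = 2.675809
Δ = -0.236021

σ√T = 0.5998·√1.0691 = 0.620177
d₁ = (ln(S/K) + (r+σ²/2)T) / (σ√T) = (ln(22.05/17.83) + (0.0386+0.5998²/2)·1.0691) / 0.620177 = (0.212430 + 0.233577) / 0.620177 = 0.719161
d₂ = d₁ − σ√T = 0.719161 − 0.620177 = 0.098984
e^{−rT} = 0.959573
N(−d₁) = 0.236021,  N(−d₂) = 0.460575
Put price V = K·e^{−rT}·N(−d₂) − S·N(−d₁) = 7.880068 − 5.204259 = 2.675809
Δ = −N(−d₁) = -0.236021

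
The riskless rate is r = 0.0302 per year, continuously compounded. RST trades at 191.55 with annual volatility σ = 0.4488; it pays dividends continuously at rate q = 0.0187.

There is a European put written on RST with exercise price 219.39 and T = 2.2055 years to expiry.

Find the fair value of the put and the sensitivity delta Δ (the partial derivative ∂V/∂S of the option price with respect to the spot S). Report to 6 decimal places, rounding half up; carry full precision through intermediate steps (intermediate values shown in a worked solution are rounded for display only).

σ√T = 0.4488·√2.2055 = 0.666510
d₁ = (ln(S/K) + (r−q+σ²/2)T) / (σ√T) = (ln(191.55/219.39) + (0.0302−0.0187+0.4488²/2)·2.2055) / 0.666510 = (-0.135702 + 0.247481) / 0.666510 = 0.167707
d₂ = d₁ − σ√T = 0.167707 − 0.666510 = -0.498802
e^{−rT} = 0.935564
e^{−qT} = 0.959596
N(−d₁) = 0.433407,  N(−d₂) = 0.691041
Put price V = K·e^{−rT}·N(−d₂) − S·e^{−qT}·N(−d₁) = 141.838366 − 79.664757 = 62.173609
Δ = −e^{−qT}·N(−d₁) = -0.415895

price = 62.173609
Δ = -0.415895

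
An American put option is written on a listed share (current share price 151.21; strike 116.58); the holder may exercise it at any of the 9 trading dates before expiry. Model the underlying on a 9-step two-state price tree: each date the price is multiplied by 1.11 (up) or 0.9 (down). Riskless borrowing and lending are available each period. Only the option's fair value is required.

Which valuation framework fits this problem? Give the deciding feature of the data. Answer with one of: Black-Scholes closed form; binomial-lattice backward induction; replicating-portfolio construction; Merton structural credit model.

Key observation: early exercise of the strike-116.58 put must be checked at each of the 9 dates (spot 151.21), which forces a node-by-node comparison of intrinsic and continuation value backward from expiry.

framework: binomial-lattice backward induction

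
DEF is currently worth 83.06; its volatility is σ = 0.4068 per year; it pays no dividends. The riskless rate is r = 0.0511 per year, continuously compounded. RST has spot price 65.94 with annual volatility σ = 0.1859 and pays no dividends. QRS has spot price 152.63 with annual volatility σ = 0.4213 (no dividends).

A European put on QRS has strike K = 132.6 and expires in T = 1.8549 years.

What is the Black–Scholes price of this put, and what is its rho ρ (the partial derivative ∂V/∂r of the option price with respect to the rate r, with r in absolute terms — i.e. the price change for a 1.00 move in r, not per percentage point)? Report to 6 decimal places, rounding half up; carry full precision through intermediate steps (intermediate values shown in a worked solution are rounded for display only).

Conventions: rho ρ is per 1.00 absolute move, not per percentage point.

price = 17.316850
ρ = -100.866341

σ√T = 0.4213·√1.8549 = 0.573788
d₁ = (ln(S/K) + (r+σ²/2)T) / (σ√T) = (ln(152.63/132.6) + (0.0511+0.4213²/2)·1.8549) / 0.573788 = (0.140680 + 0.259402) / 0.573788 = 0.697263
d₂ = d₁ − σ√T = 0.697263 − 0.573788 = 0.123475
e^{−rT} = 0.909568
N(−d₁) = 0.242819,  N(−d₂) = 0.450866
Put price V = K·e^{−rT}·N(−d₂) − S·N(−d₁) = 54.378317 − 37.061468 = 17.316850
ρ = −K·T·e^{−rT}·N(−d₂) = -100.866341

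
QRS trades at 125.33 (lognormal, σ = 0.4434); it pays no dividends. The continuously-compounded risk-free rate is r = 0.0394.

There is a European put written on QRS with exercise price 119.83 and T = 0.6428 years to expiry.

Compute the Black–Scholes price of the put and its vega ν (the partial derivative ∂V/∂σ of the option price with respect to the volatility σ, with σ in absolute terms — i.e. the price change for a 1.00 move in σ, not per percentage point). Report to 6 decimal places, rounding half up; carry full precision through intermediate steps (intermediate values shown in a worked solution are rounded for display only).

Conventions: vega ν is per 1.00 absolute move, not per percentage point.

σ√T = 0.4434·√0.6428 = 0.355495
d₁ = (ln(S/K) + (r+σ²/2)T) / (σ√T) = (ln(125.33/119.83) + (0.0394+0.4434²/2)·0.6428) / 0.355495 = (0.044876 + 0.088515) / 0.355495 = 0.375226
d₂ = d₁ − σ√T = 0.375226 − 0.355495 = 0.019731
e^{−rT} = 0.974992
N(−d₁) = 0.353746,  N(−d₂) = 0.492129
Put price V = K·e^{−rT}·N(−d₂) − S·N(−d₁) = 57.497051 − 44.335026 = 13.162025
φ(d₁) = (1/√(2π))·e^{−d₁²/2} = 0.371824
ν = S·φ(d₁)·√T = 37.361985

price = 13.162025
ν = 37.361985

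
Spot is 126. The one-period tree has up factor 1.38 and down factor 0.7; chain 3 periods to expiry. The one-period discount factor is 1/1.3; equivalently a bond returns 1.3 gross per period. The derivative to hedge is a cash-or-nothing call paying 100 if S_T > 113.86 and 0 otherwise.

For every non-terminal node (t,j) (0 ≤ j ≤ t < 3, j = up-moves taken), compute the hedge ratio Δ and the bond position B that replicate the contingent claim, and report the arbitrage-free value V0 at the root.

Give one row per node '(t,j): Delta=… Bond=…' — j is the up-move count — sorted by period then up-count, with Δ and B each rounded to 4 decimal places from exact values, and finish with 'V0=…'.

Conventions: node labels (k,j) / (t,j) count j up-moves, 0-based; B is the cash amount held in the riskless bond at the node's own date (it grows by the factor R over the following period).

Risk-neutral probability p* = (R−d)/(u−d) = (1.3−0.7)/(1.38−0.7) = 0.8824.
Expiry values: V(3,0)=0.0000, V(3,1)=0.0000, V(3,2)=100.0000, V(3,3)=100.0000
(2,0): S=61.7400. Δ = (V_up−V_dn)/(S_up−S_dn) = (0.0000−0.0000)/(85.2012−43.2180) = 0.0000. V = [p*·0.0000 + (1−p*)·0.0000]/1.3 = 0.0000. B = V − Δ·S = 0.0000.
(2,1): S=121.7160. Δ = (V_up−V_dn)/(S_up−S_dn) = (100.0000−0.0000)/(167.9681−85.2012) = 1.2082. V = [p*·100.0000 + (1−p*)·0.0000]/1.3 = 67.8733. B = V − Δ·S = -79.1855.
(2,2): S=239.9544. Δ = (V_up−V_dn)/(S_up−S_dn) = (100.0000−100.0000)/(331.1371−167.9681) = 0.0000. V = [p*·100.0000 + (1−p*)·100.0000]/1.3 = 76.9231. B = V − Δ·S = 76.9231.
(1,0): S=88.2000. Δ = (V_up−V_dn)/(S_up−S_dn) = (67.8733−0.0000)/(121.7160−61.7400) = 1.1317. V = [p*·67.8733 + (1−p*)·0.0000]/1.3 = 46.0679. B = V − Δ·S = -53.7458.
(1,1): S=173.8800. Δ = (V_up−V_dn)/(S_up−S_dn) = (76.9231−67.8733)/(239.9544−121.7160) = 0.0765. V = [p*·76.9231 + (1−p*)·67.8733]/1.3 = 58.3526. B = V − Δ·S = 45.0441.
(0,0): S=126.0000. Δ = (V_up−V_dn)/(S_up−S_dn) = (58.3526−46.0679)/(173.8800−88.2000) = 0.1434. V = [p*·58.3526 + (1−p*)·46.0679]/1.3 = 43.7749. B = V − Δ·S = 25.7091.
Verification: the root portfolio costs Δ(0,0)·S0 + B(0,0) = 43.7749, matching V0.

(0,0): Delta=0.1434 Bond=25.7091
(1,0): Delta=1.1317 Bond=-53.7458
(1,1): Delta=0.0765 Bond=45.0441
(2,0): Delta=0.0000 Bond=0.0000
(2,1): Delta=1.2082 Bond=-79.1855
(2,2): Delta=0.0000 Bond=76.9231
V0=43.7749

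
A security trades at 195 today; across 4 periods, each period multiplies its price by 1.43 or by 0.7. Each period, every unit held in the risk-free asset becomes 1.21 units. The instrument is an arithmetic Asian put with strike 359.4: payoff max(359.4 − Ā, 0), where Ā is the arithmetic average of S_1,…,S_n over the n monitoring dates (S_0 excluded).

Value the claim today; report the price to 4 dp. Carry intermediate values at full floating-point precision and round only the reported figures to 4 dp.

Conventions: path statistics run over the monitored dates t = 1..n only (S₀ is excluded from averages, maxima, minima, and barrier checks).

Risk-neutral up-probability p* = (R−d)/(u−d) = (1.21−0.7)/(1.43−0.7) = 0.6986; the claim prices as the p*-weighted sum of path payoffs discounted by R^4.
Enumerate all 2^4 = 16 price paths (U = up ×1.43, D = down ×0.7); each path with k up-moves has probability p*^k·(1−p*)^(4−k).
DDDD: Ā=86.4386, payoff=272.9614, prob=0.008249
UDDD: Ā=176.5818, payoff=182.8182, prob=0.019123
DUDD: Ā=140.9943, payoff=218.4057, prob=0.019123
UUDD: Ā=288.0311, payoff=71.3689, prob=0.044330
DDUD: Ā=116.0830, payoff=243.3170, prob=0.019123
UDUD: Ā=237.1410, payoff=122.2590, prob=0.044330
DUUD: Ā=201.5535, payoff=157.8465, prob=0.044330
UUUD: Ā=411.7450, payoff=0.0000, prob=0.102764
DDDU: Ā=98.6451, payoff=260.7549, prob=0.019123
UDDU: Ā=201.5179, payoff=157.8821, prob=0.044330
DUDU: Ā=165.9304, payoff=193.4696, prob=0.044330
UUDU: Ā=338.9722, payoff=20.4278, prob=0.102764
DDUU: Ā=141.0192, payoff=218.3808, prob=0.044330
UDUU: Ā=288.0820, payoff=71.3180, prob=0.102764
DUUU: Ā=252.4945, payoff=106.9055, prob=0.102764
UUUU: Ā=515.8102, payoff=0.0000, prob=0.238226
Price = Σ prob·payoff / R^4 = 80.814262 / 2.143589 = 37.7004

price = 37.7004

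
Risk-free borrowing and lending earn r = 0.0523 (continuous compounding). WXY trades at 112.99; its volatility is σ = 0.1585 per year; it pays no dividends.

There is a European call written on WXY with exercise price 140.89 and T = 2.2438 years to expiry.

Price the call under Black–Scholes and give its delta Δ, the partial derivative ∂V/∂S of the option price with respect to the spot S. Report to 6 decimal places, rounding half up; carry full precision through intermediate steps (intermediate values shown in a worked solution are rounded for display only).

σ√T = 0.1585·√2.2438 = 0.237422
d₁ = (ln(S/K) + (r+σ²/2)T) / (σ√T) = (ln(112.99/140.89) + (0.0523+0.1585²/2)·2.2438) / 0.237422 = (-0.220680 + 0.145535) / 0.237422 = -0.316503
d₂ = d₁ − σ√T = -0.316503 − 0.237422 = -0.553925
e^{−rT} = 0.889273
N(d₁) = 0.375811,  N(d₂) = 0.289815
Call price V = S·N(d₁) − K·e^{−rT}·N(d₂) = 42.462834 − 36.310858 = 6.151976
Δ = N(d₁) = 0.375811

price = 6.151976
Δ = 0.375811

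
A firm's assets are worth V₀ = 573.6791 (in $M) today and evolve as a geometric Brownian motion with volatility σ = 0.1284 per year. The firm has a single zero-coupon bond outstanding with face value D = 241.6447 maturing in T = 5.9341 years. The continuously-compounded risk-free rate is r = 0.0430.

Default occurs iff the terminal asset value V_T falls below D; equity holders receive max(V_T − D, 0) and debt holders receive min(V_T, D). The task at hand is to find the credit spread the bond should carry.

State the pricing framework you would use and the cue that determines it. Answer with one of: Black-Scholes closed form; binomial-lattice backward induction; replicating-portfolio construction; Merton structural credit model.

framework: Merton structural credit model

Key observation: the data describe a firm's assets (V₀ = 573.6791, GBM) and a single zero-coupon debt of face 241.6447, so credit quantities follow from equity-as-call in the structural model.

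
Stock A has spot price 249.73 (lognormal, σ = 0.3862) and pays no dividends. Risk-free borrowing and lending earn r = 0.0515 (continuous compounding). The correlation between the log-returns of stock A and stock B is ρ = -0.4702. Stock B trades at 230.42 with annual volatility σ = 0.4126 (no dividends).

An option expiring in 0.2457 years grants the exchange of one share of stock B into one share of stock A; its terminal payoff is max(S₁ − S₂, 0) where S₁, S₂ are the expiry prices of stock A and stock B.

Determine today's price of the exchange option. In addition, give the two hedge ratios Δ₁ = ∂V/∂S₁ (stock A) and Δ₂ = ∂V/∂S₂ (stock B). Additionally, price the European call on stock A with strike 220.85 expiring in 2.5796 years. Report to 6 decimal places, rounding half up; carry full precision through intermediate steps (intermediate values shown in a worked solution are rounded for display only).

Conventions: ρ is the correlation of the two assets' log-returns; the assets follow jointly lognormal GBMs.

σ_eff = √(σ₁² + σ₂² − 2ρσ₁σ₂) = √(0.3862² + 0.4126² − 2·-0.4702·0.3862·0.4126) = 0.685010
d₁ = (ln(S₁/S₂) + (q₂ − q₁ + σ_eff²/2)T) / (σ_eff√T) = (ln(249.73/230.42) + (0.0 − 0.0 + 0.234619)·0.2457) / 0.339547 = 0.406785
d₂ = d₁ − σ_eff√T = 0.406785 − 0.339547 = 0.067239
N(d₁) = 0.657917,  N(d₂) = 0.526804
V = S₁·e^{−q₁T}·N(d₁) − S₂·e^{−q₂T}·N(d₂) = 164.301649 − 121.386218 = 42.915431
Δ₁ = e^{−q₁T}·N(d₁) = 0.657917;  Δ₂ = −e^{−q₂T}·N(d₂) = -0.526804
[vanilla: stock A call K=220.85]
σ√T = 0.3862·√2.5796 = 0.620281
d₁ = (ln(S/K) + (r+σ²/2)T) / (σ√T) = (ln(249.73/220.85) + (0.0515+0.3862²/2)·2.5796) / 0.620281 = (0.122897 + 0.325224) / 0.620281 = 0.722447
d₂ = d₁ − σ√T = 0.722447 − 0.620281 = 0.102166
e^{−rT} = 0.875597
N(d₁) = 0.764990,  N(d₂) = 0.540688
price = S·N(d₁) − K·e^{−rT}·N(d₂) = 191.041004 − 104.555787 = 86.485217

exchange price = 42.915431
Δ1 = 0.657917
Δ2 = -0.526804
price(stock A call K=220.85) = 86.485217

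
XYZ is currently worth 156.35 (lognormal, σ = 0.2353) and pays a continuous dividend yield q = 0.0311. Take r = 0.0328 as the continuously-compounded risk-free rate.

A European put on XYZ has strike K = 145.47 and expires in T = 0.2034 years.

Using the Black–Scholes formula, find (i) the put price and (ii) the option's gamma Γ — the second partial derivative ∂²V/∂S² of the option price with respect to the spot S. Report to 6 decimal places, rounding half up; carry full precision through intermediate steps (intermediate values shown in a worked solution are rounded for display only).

price = 2.336393
Γ = 0.018224

σ√T = 0.2353·√0.2034 = 0.106120
d₁ = (ln(S/K) + (r−q+σ²/2)T) / (σ√T) = (ln(156.35/145.47) + (0.0328−0.0311+0.2353²/2)·0.2034) / 0.106120 = (0.072127 + 0.005977) / 0.106120 = 0.735994
d₂ = d₁ − σ√T = 0.735994 − 0.106120 = 0.629874
e^{−rT} = 0.993351
e^{−qT} = 0.993694
N(−d₁) = 0.230867,  N(−d₂) = 0.264389
Put price V = K·e^{−rT}·N(−d₂) − S·e^{−qT}·N(−d₁) = 38.204861 − 35.868467 = 2.336393
φ(d₁) = (1/√(2π))·e^{−d₁²/2} = 0.304288
Γ = e^{−qT}·φ(d₁) / (S·σ·√T) = 0.018224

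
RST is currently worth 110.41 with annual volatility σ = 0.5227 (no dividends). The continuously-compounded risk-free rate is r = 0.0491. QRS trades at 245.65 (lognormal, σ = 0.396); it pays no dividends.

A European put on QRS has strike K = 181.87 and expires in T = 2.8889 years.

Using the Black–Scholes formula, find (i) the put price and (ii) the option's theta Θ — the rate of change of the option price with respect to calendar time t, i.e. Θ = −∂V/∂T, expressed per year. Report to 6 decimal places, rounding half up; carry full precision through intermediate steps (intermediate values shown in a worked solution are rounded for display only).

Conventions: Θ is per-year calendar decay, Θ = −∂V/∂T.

σ√T = 0.396·√2.8889 = 0.673072
d₁ = (ln(S/K) + (r+σ²/2)T) / (σ√T) = (ln(245.65/181.87) + (0.0491+0.396²/2)·2.8889) / 0.673072 = (0.300616 + 0.368358) / 0.673072 = 0.993911
d₂ = d₁ − σ√T = 0.993911 − 0.673072 = 0.320839
e^{−rT} = 0.867756
N(−d₁) = 0.160133,  N(−d₂) = 0.374166
Put price V = K·e^{−rT}·N(−d₂) − S·N(−d₁) = 59.050436 − 39.336701 = 19.713735
φ(d₁) = (1/√(2π))·e^{−d₁²/2} = 0.243444
Θ = −S·φ(d₁)·σ/(2√T) + r·K·e^{−rT}·N(−d₂) = −6.966505 + 2.899376 = -4.067128

price = 19.713735
Θ = -4.067128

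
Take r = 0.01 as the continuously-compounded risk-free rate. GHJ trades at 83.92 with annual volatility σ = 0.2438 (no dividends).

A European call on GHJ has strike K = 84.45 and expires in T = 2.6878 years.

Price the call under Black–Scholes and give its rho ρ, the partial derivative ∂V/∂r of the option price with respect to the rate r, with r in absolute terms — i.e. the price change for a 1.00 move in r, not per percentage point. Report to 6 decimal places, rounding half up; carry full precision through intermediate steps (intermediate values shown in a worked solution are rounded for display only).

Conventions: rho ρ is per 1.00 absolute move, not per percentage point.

price = 14.029659
ρ = 97.452565

σ√T = 0.2438·√2.6878 = 0.399698
d₁ = (ln(S/K) + (r+σ²/2)T) / (σ√T) = (ln(83.92/84.45) + (0.01+0.2438²/2)·2.6878) / 0.399698 = (-0.006296 + 0.106757) / 0.399698 = 0.251344
d₂ = d₁ − σ√T = 0.251344 − 0.399698 = -0.148354
e^{−rT} = 0.973480
N(d₁) = 0.599226,  N(d₂) = 0.441032
Call price V = S·N(d₁) − K·e^{−rT}·N(d₂) = 50.287031 − 36.257372 = 14.029659
ρ = K·T·e^{−rT}·N(d₂) = 97.452565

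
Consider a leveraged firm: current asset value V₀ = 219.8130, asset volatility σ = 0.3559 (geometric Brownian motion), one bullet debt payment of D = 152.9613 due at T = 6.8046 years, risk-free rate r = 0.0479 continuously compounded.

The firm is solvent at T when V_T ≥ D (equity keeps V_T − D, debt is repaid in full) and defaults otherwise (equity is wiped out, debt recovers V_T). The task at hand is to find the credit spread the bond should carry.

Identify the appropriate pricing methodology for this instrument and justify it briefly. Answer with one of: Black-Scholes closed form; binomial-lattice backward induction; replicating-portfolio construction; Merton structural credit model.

Key observation: the question is about default risk generated by asset-value dynamics against a debt face of 152.9613 — the structural framework prices exactly that.

framework: Merton structural credit model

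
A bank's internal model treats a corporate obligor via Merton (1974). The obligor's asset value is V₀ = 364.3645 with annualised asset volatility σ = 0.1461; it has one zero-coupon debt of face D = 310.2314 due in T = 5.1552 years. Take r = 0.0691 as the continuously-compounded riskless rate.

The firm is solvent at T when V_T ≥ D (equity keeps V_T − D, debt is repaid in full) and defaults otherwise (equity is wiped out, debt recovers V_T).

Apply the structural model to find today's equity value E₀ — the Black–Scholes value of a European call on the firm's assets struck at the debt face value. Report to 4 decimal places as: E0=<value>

Work the structural quantities from V₀ = 364.3645 against face 310.2314:
d₁ = [ln(V₀/D) + (r + σ²/2)T] / (σ√T)
   = [ln(364.3645/310.2314) + (0.0691 + 0.5·0.1461²)·5.1552] / (0.1461·√5.1552)
   = [0.160836 + 0.411244] / 0.331721 = 1.724582
d₂ = d₁ − σ√T = 1.724582 − 0.331721 = 1.392861
N(d₁) = 0.957699,  N(d₂) = 0.918169,  e^(−rT) = 0.700316
E₀ = V₀·N(d₁) − D·e^(−rT)·N(d₂)
   = 364.3645·0.957699 − 310.2314·0.700316·0.918169 = 149.470079

E0=149.4701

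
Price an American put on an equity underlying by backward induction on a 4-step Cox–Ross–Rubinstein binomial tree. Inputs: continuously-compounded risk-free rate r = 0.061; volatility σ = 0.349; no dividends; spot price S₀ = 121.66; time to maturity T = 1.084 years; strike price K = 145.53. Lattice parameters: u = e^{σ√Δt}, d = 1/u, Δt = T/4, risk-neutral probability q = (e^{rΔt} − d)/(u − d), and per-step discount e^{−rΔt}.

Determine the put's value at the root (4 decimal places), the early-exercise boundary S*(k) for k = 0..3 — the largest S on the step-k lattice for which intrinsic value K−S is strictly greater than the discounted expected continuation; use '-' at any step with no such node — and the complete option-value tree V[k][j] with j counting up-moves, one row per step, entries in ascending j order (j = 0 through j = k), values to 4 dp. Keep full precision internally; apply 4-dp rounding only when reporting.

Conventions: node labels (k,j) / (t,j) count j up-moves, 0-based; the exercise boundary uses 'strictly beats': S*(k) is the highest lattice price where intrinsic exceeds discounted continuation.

Δt=0.27100  u=1.19923  d=0.83387  q=0.50033  discount=0.98360
step 4 (expiry): payoffs max(K−S,0) = 86.7086 60.9356 23.8700 0.0000 0.0000
step 3: (k=3,j=0): S=70.5405, K−S=74.9895, hold=72.6036 ⇒ V=74.9895 exercise | (k=3,j=1): S=101.4483, K−S=44.0817, hold=41.6957 ⇒ V=44.0817 exercise | (k=3,j=2): S=145.8985, K−S=0.0000, hold=11.7317 ⇒ V=11.7317 continue | (k=3,j=3): S=209.8250, K−S=0.0000, hold=0.0000 ⇒ V=0.0000 continue  boundary S*=101.4483
step 2: (k=2,j=0): S=84.5944, K−S=60.9356, hold=58.5496 ⇒ V=60.9356 exercise | (k=2,j=1): S=121.6600, K−S=23.8700, hold=27.4388 ⇒ V=27.4388 continue | (k=2,j=2): S=174.9662, K−S=0.0000, hold=5.7659 ⇒ V=5.7659 continue  boundary S*=84.5944
step 1: (k=1,j=0): S=101.4483, K−S=44.0817, hold=43.4520 ⇒ V=44.0817 exercise | (k=1,j=1): S=145.8985, K−S=0.0000, hold=16.3232 ⇒ V=16.3232 continue  boundary S*=101.4483
step 0: (k=0,j=0): S=121.6600, K−S=23.8700, hold=29.6984 ⇒ V=29.6984 continue  boundary S*=-

price = 29.6984
boundary = - 101.4483 84.5944 101.4483
tree:
29.6984
44.0817 16.3232
60.9356 27.4388 5.7659
74.9895 44.0817 11.7317 0.0000
86.7086 60.9356 23.8700 0.0000 0.0000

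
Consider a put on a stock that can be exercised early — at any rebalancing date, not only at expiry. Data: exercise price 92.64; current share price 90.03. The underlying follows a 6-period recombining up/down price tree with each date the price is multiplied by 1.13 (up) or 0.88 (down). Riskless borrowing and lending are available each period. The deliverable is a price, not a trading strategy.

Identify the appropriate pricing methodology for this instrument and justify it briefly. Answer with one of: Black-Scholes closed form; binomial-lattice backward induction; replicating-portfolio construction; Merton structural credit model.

framework: binomial-lattice backward induction

Key observation: the exercise right at every one of the 6 steps is what matters: each node needs max(92.64 − S, continuation), which only the stepwise tree valuation starting from spot 90.03 delivers.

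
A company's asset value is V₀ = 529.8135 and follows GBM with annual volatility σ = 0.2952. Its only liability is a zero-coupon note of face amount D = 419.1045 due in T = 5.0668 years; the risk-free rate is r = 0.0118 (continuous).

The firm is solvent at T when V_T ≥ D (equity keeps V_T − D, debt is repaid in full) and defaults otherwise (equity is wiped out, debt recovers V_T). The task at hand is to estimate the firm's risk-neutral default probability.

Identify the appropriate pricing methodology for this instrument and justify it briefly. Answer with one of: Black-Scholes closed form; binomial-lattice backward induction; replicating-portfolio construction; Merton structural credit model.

framework: Merton structural credit model

Key observation: the data describe a firm's assets (V₀ = 529.8135, GBM) and a single zero-coupon debt of face 419.1045, so credit quantities follow from equity-as-call in the structural model.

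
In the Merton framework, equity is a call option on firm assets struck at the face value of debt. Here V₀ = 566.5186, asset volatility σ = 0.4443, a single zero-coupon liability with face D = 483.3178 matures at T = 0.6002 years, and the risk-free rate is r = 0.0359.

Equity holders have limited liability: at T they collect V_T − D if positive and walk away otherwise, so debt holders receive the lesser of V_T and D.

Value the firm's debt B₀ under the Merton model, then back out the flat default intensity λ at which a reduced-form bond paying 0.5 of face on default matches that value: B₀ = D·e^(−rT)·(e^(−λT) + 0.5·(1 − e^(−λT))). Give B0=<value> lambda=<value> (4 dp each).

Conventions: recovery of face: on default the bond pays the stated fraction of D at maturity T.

B0=439.3335 lambda=0.2560

With assets at 566.5186 and a single debt payment of 483.3178 at 0.6002 years:
d₁ = [ln(V₀/D) + (r + σ²/2)T] / (σ√T)
   = [ln(566.5186/483.3178) + (0.0359 + 0.5·0.4443²)·0.6002] / (0.4443·√0.6002)
   = [0.158836 + 0.080788] / 0.344211 = 0.696153
d₂ = d₁ − σ√T = 0.696153 − 0.344211 = 0.351942
N(d₁) = 0.756833,  N(d₂) = 0.637559,  e^(−rT) = 0.978683
E₀ = V₀·N(d₁) − D·e^(−rT)·N(d₂)
   = 566.5186·0.756833 − 483.3178·0.978683·0.637559 = 127.185123
B₀ = V₀ − E₀ = 566.5186 − 127.185123 = 439.333477
e^(−λT) = (B₀·e^(rT)/D − 0.5)/(1 − 0.5) = (439.3335·1.021781/483.3178 − 0.5)/0.5 = 0.85758779
λ = −ln(0.85758779)/0.6002 = 0.255968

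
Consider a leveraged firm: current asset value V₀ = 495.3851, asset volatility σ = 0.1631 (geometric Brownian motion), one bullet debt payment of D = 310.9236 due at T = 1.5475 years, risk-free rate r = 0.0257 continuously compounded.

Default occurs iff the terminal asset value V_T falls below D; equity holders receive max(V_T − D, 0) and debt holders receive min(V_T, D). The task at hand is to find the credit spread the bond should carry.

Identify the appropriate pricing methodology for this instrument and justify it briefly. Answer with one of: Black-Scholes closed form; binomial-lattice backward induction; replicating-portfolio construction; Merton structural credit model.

framework: Merton structural credit model

Key observation: with the firm-asset dynamics (V₀ = 495.3851) and a single zero-coupon liability of face 310.9236 given, debt value, spread, and default probability all derive from the option view of the balance sheet.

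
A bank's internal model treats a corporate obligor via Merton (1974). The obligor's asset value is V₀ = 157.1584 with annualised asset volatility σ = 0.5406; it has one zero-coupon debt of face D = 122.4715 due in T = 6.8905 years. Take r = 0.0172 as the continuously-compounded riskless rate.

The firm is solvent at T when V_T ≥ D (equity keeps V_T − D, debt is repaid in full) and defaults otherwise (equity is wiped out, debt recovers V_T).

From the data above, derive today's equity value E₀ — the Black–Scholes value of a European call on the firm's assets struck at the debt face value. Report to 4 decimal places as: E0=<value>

E0=95.5276

With assets at 157.1584 and a single debt payment of 122.4715 at 6.8905 years:
d₁ = [ln(V₀/D) + (r + σ²/2)T] / (σ√T)
   = [ln(157.1584/122.4715) + (0.0172 + 0.5·0.5406²)·6.8905] / (0.5406·√6.8905)
   = [0.249376 + 1.125385] / 1.419062 = 0.968781
d₂ = d₁ − σ√T = 0.968781 − 1.419062 = -0.450281
N(d₁) = 0.833673,  N(d₂) = 0.326254,  e^(−rT) = 0.888237
E₀ = V₀·N(d₁) − D·e^(−rT)·N(d₂)
   = 157.1584·0.833673 − 122.4715·0.888237·0.326254 = 95.527566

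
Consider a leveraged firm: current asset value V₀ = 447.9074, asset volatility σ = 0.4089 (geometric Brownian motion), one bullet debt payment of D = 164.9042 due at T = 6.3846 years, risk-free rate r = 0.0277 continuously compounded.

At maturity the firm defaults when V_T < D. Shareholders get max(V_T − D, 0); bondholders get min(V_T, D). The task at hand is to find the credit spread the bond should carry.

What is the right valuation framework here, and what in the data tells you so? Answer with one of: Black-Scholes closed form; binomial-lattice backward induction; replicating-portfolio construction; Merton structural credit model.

framework: Merton structural credit model

Key observation: a levered firm with one bullet debt due at 6.3846 years is the canonical structural-credit setup: equity is a call on the firm's assets struck at the face value.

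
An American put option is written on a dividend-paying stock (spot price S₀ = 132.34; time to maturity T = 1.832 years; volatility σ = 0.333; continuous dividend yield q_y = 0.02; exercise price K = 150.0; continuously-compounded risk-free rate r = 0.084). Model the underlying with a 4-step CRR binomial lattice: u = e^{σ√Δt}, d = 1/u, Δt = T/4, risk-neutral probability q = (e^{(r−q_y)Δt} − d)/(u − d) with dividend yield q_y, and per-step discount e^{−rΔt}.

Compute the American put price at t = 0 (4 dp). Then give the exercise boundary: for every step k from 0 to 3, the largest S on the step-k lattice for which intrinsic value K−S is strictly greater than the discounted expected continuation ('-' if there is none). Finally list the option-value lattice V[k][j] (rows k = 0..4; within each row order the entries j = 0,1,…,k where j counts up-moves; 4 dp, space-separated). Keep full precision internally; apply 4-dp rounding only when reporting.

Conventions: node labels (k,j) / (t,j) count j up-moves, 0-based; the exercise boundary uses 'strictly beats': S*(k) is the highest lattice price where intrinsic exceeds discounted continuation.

params: Δt=0.45800 u=1.25277 d=0.79823 q=0.50934 e^(-rΔt)=0.96226
t_4 payoffs: 96.2720 65.6770 17.6600 0.0000 0.0000
t_3: node(3,0) S=67.3090 payoff=82.6910 vs cont=77.6435 → 82.6910 [stop]  node(3,1) S=105.6376 payoff=44.3624 vs cont=39.6644 → 44.3624 [stop]  node(3,2) S=165.7921 payoff=0.0000 vs cont=8.3381 → 8.3381 [wait]  node(3,3) S=260.2010 payoff=0.0000 vs cont=0.0000 → 0.0000 [wait]  ⇒ S*(3)=105.6376
t_2: node(2,0) S=84.3230 payoff=65.6770 vs cont=60.7847 → 65.6770 [stop]  node(2,1) S=132.3400 payoff=17.6600 vs cont=25.0320 → 25.0320 [wait]  node(2,2) S=207.7000 payoff=0.0000 vs cont=3.9368 → 3.9368 [wait]  ⇒ S*(2)=84.3230
t_1: node(1,0) S=105.6376 payoff=44.3624 vs cont=43.2776 → 44.3624 [stop]  node(1,1) S=165.7921 payoff=0.0000 vs cont=13.7482 → 13.7482 [wait]  ⇒ S*(1)=105.6376
t_0: node(0,0) S=132.3400 payoff=17.6600 vs cont=27.6836 → 27.6836 [wait]  ⇒ S*(0)=-

price = 27.6836
boundary = - 105.6376 84.3230 105.6376
tree:
27.6836
44.3624 13.7482
65.6770 25.0320 3.9368
82.6910 44.3624 8.3381 0.0000
96.2720 65.6770 17.6600 0.0000 0.0000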